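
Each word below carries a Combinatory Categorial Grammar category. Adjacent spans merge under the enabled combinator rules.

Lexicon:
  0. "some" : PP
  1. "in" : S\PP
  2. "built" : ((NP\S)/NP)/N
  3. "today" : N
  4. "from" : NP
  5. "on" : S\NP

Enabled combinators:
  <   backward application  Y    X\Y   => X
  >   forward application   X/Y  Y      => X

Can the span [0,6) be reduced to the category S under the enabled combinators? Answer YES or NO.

[0,6] S   <
  [0,5] NP   <
    [0,2] S   <
      [0,1] "some" : PP
      [1,2] "in" : S\PP
    [2,5] NP\S   >
      [2,4] (NP\S)/NP   >
        [2,3] "built" : ((NP\S)/NP)/N
        [3,4] "today" : N
      [4,5] "from" : NP
  [5,6] "on" : S\NP

YES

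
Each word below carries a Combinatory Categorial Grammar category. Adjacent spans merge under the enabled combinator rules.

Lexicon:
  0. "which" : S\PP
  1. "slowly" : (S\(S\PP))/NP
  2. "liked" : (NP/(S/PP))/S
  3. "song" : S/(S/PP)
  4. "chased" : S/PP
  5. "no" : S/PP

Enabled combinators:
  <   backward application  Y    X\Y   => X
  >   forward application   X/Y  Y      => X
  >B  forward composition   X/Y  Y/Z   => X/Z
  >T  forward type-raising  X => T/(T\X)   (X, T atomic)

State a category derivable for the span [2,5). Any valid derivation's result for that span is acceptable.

[0,6] S   <
  [0,1] "which" : S\PP
  [1,6] S\(S\PP)   >
    [1,2] "slowly" : (S\(S\PP))/NP
    [2,6] NP   >
      [2,5] NP/(S/PP)   >
        [2,3] "liked" : (NP/(S/PP))/S
        [3,5] S   >
          [3,4] "song" : S/(S/PP)
          [4,5] "chased" : S/PP
      [5,6] "no" : S/PP

NP/(S/PP)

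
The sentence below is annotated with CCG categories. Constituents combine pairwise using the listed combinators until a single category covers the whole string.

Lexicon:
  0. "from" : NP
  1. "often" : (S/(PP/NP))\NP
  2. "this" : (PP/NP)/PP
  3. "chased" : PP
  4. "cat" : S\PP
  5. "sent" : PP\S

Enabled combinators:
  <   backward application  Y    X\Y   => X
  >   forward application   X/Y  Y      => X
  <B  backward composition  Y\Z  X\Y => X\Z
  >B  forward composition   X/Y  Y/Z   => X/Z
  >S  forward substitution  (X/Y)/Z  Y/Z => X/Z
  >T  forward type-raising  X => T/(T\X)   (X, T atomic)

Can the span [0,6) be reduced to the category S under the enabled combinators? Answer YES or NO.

YES

[0,6] S   >
  [0,3] S/PP   >B
    [0,2] S/(PP/NP)   <
      [0,1] "from" : NP
      [1,2] "often" : (S/(PP/NP))\NP
    [2,3] "this" : (PP/NP)/PP
  [3,6] PP   <
    [3,5] S   <
      [3,4] "chased" : PP
      [4,5] "cat" : S\PP
    [5,6] "sent" : PP\S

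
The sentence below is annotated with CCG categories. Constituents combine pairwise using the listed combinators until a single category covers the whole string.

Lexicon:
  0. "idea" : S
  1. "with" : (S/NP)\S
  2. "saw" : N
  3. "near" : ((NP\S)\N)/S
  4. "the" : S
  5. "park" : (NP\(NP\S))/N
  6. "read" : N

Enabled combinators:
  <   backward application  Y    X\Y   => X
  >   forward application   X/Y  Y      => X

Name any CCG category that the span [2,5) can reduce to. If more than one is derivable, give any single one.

NP\S

[0,7] S   >
  [0,2] S/NP   <
    [0,1] "idea" : S
    [1,2] "with" : (S/NP)\S
  [2,7] NP   <
    [2,5] NP\S   <
      [2,3] "saw" : N
      [3,5] (NP\S)\N   >
        [3,4] "near" : ((NP\S)\N)/S
        [4,5] "the" : S
    [5,7] NP\(NP\S)   >
      [5,6] "park" : (NP\(NP\S))/N
      [6,7] "read" : N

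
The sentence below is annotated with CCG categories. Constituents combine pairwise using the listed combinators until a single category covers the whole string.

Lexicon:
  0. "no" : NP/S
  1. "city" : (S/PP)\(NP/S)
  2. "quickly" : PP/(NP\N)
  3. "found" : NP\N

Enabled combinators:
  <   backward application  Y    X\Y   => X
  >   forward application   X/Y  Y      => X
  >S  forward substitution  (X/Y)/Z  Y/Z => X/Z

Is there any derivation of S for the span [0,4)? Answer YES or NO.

[0,4] S   >
  [0,2] S/PP   <
    [0,1] "no" : NP/S
    [1,2] "city" : (S/PP)\(NP/S)
  [2,4] PP   >
    [2,3] "quickly" : PP/(NP\N)
    [3,4] "found" : NP\N

YES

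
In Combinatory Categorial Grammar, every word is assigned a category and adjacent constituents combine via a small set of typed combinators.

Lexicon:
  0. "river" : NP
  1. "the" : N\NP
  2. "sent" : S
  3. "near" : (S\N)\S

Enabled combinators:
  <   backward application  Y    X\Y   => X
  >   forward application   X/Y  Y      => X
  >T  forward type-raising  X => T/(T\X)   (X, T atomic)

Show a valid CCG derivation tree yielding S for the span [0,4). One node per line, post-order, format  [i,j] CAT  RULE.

[0,1] NP  lex  "river"
[1,2] N\NP  lex  "the"
[0,2] N  <  k=1
[2,3] S  lex  "sent"
[3,4] (S\N)\S  lex  "near"
[2,4] S\N  <  k=3
[0,4] S  <  k=2

[0,4] S   <
  [0,2] N   <
    [0,1] "river" : NP
    [1,2] "the" : N\NP
  [2,4] S\N   <
    [2,3] "sent" : S
    [3,4] "near" : (S\N)\S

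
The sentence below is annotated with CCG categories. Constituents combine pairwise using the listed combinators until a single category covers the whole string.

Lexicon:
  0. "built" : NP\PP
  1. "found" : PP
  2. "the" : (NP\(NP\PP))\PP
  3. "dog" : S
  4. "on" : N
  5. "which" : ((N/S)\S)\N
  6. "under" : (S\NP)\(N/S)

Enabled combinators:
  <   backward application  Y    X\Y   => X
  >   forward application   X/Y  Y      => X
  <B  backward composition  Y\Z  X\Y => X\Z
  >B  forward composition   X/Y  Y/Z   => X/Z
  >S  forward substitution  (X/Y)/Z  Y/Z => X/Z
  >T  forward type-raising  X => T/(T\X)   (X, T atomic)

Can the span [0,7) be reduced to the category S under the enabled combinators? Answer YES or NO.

YES

[0,7] S   <
  [0,3] NP   <
    [0,1] "built" : NP\PP
    [1,3] NP\(NP\PP)   <
      [1,2] "found" : PP
      [2,3] "the" : (NP\(NP\PP))\PP
  [3,7] S\NP   <
    [3,6] N/S   <
      [3,4] "dog" : S
      [4,6] (N/S)\S   <
        [4,5] "on" : N
        [5,6] "which" : ((N/S)\S)\N
    [6,7] "under" : (S\NP)\(N/S)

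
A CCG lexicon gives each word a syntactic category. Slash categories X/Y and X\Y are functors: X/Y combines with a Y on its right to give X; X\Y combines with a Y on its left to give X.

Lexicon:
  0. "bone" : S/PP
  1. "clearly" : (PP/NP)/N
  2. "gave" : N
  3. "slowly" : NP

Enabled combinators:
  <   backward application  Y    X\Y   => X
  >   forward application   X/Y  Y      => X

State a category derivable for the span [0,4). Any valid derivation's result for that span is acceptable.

S

[0,4] S   >
  [0,1] "bone" : S/PP
  [1,4] PP   >
    [1,3] PP/NP   >
      [1,2] "clearly" : (PP/NP)/N
      [2,3] "gave" : N
    [3,4] "slowly" : NP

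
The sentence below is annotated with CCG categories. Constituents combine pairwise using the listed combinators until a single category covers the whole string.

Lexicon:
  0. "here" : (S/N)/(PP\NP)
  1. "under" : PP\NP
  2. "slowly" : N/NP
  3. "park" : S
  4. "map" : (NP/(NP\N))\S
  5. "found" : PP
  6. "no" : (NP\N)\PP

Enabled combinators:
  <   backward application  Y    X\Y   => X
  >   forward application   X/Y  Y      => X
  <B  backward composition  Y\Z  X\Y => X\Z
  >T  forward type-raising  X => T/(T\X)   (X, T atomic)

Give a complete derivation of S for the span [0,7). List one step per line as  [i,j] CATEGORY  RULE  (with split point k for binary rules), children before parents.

[0,7] S   >
  [0,2] S/N   >
    [0,1] "here" : (S/N)/(PP\NP)
    [1,2] "under" : PP\NP
  [2,7] N   >
    [2,3] "slowly" : N/NP
    [3,7] NP   >
      [3,5] NP/(NP\N)   <
        [3,4] "park" : S
        [4,5] "map" : (NP/(NP\N))\S
      [5,7] NP\N   <
        [5,6] "found" : PP
        [6,7] "no" : (NP\N)\PP

[0,1] (S/N)/(PP\NP)  lex  "here"
[1,2] PP\NP  lex  "under"
[0,2] S/N  >  k=1
[2,3] N/NP  lex  "slowly"
[3,4] S  lex  "park"
[4,5] (NP/(NP\N))\S  lex  "map"
[3,5] NP/(NP\N)  <  k=4
[5,6] PP  lex  "found"
[6,7] (NP\N)\PP  lex  "no"
[5,7] NP\N  <  k=6
[3,7] NP  >  k=5
[2,7] N  >  k=3
[0,7] S  >  k=2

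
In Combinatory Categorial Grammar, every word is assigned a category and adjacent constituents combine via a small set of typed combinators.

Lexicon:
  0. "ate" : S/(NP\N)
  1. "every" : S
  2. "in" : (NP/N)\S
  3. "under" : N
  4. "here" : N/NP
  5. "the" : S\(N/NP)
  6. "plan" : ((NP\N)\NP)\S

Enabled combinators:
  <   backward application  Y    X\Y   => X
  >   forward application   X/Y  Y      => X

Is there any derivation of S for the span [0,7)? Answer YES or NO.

[0,7] S   >
  [0,1] "ate" : S/(NP\N)
  [1,7] NP\N   <
    [1,4] NP   >
      [1,3] NP/N   <
        [1,2] "every" : S
        [2,3] "in" : (NP/N)\S
      [3,4] "under" : N
    [4,7] (NP\N)\NP   <
      [4,6] S   <
        [4,5] "here" : N/NP
        [5,6] "the" : S\(N/NP)
      [6,7] "plan" : ((NP\N)\NP)\S

YES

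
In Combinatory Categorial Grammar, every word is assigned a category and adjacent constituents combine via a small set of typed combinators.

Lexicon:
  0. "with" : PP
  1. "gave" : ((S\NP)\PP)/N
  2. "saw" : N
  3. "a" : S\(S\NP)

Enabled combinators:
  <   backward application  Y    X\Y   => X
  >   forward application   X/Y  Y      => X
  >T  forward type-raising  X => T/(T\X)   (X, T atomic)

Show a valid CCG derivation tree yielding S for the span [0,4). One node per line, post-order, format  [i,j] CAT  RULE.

[0,4] S   <
  [0,3] S\NP   <
    [0,1] "with" : PP
    [1,3] (S\NP)\PP   >
      [1,2] "gave" : ((S\NP)\PP)/N
      [2,3] "saw" : N
  [3,4] "a" : S\(S\NP)

[0,1] PP  lex  "with"
[1,2] ((S\NP)\PP)/N  lex  "gave"
[2,3] N  lex  "saw"
[1,3] (S\NP)\PP  >  k=2
[0,3] S\NP  <  k=1
[3,4] S\(S\NP)  lex  "a"
[0,4] S  <  k=3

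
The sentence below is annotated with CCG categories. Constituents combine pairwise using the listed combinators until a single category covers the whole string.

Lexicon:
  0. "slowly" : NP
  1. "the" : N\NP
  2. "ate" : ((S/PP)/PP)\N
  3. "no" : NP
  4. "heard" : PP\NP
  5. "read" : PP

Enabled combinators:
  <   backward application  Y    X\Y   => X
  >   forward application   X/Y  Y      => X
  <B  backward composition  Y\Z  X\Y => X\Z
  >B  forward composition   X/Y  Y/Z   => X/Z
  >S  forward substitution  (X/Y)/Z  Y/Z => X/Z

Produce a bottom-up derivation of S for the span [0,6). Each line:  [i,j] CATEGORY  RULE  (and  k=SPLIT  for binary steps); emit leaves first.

[0,6] S   >
  [0,5] S/PP   >
    [0,3] (S/PP)/PP   <
      [0,2] N   <
        [0,1] "slowly" : NP
        [1,2] "the" : N\NP
      [2,3] "ate" : ((S/PP)/PP)\N
    [3,5] PP   <
      [3,4] "no" : NP
      [4,5] "heard" : PP\NP
  [5,6] "read" : PP

[0,1] NP  lex  "slowly"
[1,2] N\NP  lex  "the"
[0,2] N  <  k=1
[2,3] ((S/PP)/PP)\N  lex  "ate"
[0,3] (S/PP)/PP  <  k=2
[3,4] NP  lex  "no"
[4,5] PP\NP  lex  "heard"
[3,5] PP  <  k=4
[0,5] S/PP  >  k=3
[5,6] PP  lex  "read"
[0,6] S  >  k=5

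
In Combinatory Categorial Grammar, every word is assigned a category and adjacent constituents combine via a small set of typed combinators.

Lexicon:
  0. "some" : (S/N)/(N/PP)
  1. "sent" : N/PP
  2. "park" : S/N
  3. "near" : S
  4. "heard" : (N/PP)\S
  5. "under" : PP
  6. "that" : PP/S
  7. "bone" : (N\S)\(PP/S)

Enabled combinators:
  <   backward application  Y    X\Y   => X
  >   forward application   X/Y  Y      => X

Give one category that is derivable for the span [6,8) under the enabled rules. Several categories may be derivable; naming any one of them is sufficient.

[0,8] S   >
  [0,2] S/N   >
    [0,1] "some" : (S/N)/(N/PP)
    [1,2] "sent" : N/PP
  [2,8] N   <
    [2,6] S   >
      [2,3] "park" : S/N
      [3,6] N   >
        [3,5] N/PP   <
          [3,4] "near" : S
          [4,5] "heard" : (N/PP)\S
        [5,6] "under" : PP
    [6,8] N\S   <
      [6,7] "that" : PP/S
      [7,8] "bone" : (N\S)\(PP/S)

N\S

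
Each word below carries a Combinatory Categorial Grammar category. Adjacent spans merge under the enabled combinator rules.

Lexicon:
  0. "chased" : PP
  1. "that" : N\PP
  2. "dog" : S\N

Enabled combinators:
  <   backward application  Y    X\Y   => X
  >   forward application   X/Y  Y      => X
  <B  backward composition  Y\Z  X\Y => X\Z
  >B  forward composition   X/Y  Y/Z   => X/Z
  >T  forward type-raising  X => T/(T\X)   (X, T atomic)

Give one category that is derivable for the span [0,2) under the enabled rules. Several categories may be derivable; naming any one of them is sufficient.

[0,3] S   <
  [0,2] N   <
    [0,1] "chased" : PP
    [1,2] "that" : N\PP
  [2,3] "dog" : S\N

N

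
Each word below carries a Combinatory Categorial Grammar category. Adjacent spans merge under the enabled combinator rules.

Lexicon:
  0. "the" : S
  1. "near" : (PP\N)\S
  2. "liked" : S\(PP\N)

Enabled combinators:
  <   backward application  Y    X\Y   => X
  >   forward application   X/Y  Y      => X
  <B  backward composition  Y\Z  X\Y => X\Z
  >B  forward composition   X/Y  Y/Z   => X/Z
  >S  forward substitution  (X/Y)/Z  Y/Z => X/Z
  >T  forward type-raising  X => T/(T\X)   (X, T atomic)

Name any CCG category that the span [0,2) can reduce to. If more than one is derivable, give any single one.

PP\N

[0,3] S   <
  [0,2] PP\N   <
    [0,1] "the" : S
    [1,2] "near" : (PP\N)\S
  [2,3] "liked" : S\(PP\N)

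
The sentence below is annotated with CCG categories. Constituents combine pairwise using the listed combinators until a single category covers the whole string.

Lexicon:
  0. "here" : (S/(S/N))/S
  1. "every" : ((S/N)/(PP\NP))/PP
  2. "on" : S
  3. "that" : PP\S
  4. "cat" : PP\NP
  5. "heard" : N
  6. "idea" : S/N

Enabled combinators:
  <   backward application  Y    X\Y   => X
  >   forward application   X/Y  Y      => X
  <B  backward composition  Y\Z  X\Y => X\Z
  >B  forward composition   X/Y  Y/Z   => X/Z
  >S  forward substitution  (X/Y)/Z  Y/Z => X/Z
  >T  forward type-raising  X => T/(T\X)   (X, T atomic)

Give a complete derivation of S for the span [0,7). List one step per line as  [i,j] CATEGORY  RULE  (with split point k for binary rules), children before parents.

[0,7] S   >
  [0,6] S/(S/N)   >
    [0,1] "here" : (S/(S/N))/S
    [1,6] S   >
      [1,5] S/N   >
        [1,4] (S/N)/(PP\NP)   >
          [1,2] "every" : ((S/N)/(PP\NP))/PP
          [2,4] PP   <
            [2,3] "on" : S
            [3,4] "that" : PP\S
        [4,5] "cat" : PP\NP
      [5,6] "heard" : N
  [6,7] "idea" : S/N

[0,1] (S/(S/N))/S  lex  "here"
[1,2] ((S/N)/(PP\NP))/PP  lex  "every"
[2,3] S  lex  "on"
[3,4] PP\S  lex  "that"
[2,4] PP  <  k=3
[1,4] (S/N)/(PP\NP)  >  k=2
[4,5] PP\NP  lex  "cat"
[1,5] S/N  >  k=4
[5,6] N  lex  "heard"
[1,6] S  >  k=5
[0,6] S/(S/N)  >  k=1
[6,7] S/N  lex  "idea"
[0,7] S  >  k=6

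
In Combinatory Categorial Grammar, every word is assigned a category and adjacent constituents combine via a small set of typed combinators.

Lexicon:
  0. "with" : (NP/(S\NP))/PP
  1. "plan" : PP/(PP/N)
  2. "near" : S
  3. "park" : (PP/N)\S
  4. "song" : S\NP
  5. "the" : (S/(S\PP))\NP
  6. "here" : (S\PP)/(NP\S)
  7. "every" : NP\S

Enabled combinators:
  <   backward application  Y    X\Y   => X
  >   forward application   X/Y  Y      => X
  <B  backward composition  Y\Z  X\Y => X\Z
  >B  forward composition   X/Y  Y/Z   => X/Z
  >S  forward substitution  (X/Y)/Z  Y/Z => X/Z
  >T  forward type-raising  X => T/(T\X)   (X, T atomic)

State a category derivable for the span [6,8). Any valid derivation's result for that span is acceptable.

S\PP

[0,8] S   >
  [0,6] S/(S\PP)   <
    [0,5] NP   >
      [0,4] NP/(S\NP)   >
        [0,1] "with" : (NP/(S\NP))/PP
        [1,4] PP   >
          [1,2] "plan" : PP/(PP/N)
          [2,4] PP/N   <
            [2,3] "near" : S
            [3,4] "park" : (PP/N)\S
      [4,5] "song" : S\NP
    [5,6] "the" : (S/(S\PP))\NP
  [6,8] S\PP   >
    [6,7] "here" : (S\PP)/(NP\S)
    [7,8] "every" : NP\S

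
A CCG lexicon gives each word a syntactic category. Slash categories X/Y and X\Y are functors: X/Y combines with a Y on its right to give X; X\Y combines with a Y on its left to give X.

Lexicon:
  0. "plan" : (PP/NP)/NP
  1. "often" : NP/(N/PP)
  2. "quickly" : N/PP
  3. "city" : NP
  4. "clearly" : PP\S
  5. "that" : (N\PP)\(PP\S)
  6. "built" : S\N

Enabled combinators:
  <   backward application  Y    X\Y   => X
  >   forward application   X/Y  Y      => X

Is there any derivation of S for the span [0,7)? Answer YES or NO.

YES

[0,7] S   <
  [0,6] N   <
    [0,4] PP   >
      [0,3] PP/NP   >
        [0,1] "plan" : (PP/NP)/NP
        [1,3] NP   >
          [1,2] "often" : NP/(N/PP)
          [2,3] "quickly" : N/PP
      [3,4] "city" : NP
    [4,6] N\PP   <
      [4,5] "clearly" : PP\S
      [5,6] "that" : (N\PP)\(PP\S)
  [6,7] "built" : S\N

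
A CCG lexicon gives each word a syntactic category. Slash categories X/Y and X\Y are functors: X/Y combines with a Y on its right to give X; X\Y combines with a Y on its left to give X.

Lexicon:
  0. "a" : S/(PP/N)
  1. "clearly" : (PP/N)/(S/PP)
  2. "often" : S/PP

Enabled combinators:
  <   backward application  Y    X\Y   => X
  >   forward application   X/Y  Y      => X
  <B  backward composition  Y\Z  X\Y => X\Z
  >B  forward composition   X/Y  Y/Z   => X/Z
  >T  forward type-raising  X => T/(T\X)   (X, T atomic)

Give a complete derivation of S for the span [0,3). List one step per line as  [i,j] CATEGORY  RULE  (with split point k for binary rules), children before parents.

[0,3] S   >
  [0,1] "a" : S/(PP/N)
  [1,3] PP/N   >
    [1,2] "clearly" : (PP/N)/(S/PP)
    [2,3] "often" : S/PP

[0,1] S/(PP/N)  lex  "a"
[1,2] (PP/N)/(S/PP)  lex  "clearly"
[2,3] S/PP  lex  "often"
[1,3] PP/N  >  k=2
[0,3] S  >  k=1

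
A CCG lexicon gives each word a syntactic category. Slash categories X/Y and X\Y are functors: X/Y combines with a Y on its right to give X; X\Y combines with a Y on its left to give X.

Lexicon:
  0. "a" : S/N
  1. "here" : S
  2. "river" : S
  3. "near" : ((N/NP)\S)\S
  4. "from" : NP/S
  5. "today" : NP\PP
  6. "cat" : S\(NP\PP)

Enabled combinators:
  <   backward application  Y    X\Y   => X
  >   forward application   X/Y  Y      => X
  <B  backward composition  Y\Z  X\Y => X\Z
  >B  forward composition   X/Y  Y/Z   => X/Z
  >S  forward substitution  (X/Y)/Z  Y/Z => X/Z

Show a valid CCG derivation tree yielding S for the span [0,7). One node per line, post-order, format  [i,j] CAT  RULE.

[0,7] S   >
  [0,1] "a" : S/N
  [1,7] N   >
    [1,4] N/NP   <
      [1,2] "here" : S
      [2,4] (N/NP)\S   <
        [2,3] "river" : S
        [3,4] "near" : ((N/NP)\S)\S
    [4,7] NP   >
      [4,5] "from" : NP/S
      [5,7] S   <
        [5,6] "today" : NP\PP
        [6,7] "cat" : S\(NP\PP)

[0,1] S/N  lex  "a"
[1,2] S  lex  "here"
[2,3] S  lex  "river"
[3,4] ((N/NP)\S)\S  lex  "near"
[2,4] (N/NP)\S  <  k=3
[1,4] N/NP  <  k=2
[4,5] NP/S  lex  "from"
[5,6] NP\PP  lex  "today"
[6,7] S\(NP\PP)  lex  "cat"
[5,7] S  <  k=6
[4,7] NP  >  k=5
[1,7] N  >  k=4
[0,7] S  >  k=1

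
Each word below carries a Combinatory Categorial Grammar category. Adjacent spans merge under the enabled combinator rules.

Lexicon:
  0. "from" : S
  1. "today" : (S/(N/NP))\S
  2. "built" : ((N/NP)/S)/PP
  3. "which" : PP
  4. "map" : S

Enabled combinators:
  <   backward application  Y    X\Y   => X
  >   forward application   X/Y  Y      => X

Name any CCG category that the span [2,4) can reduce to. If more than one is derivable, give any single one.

[0,5] S   >
  [0,2] S/(N/NP)   <
    [0,1] "from" : S
    [1,2] "today" : (S/(N/NP))\S
  [2,5] N/NP   >
    [2,4] (N/NP)/S   >
      [2,3] "built" : ((N/NP)/S)/PP
      [3,4] "which" : PP
    [4,5] "map" : S

(N/NP)/S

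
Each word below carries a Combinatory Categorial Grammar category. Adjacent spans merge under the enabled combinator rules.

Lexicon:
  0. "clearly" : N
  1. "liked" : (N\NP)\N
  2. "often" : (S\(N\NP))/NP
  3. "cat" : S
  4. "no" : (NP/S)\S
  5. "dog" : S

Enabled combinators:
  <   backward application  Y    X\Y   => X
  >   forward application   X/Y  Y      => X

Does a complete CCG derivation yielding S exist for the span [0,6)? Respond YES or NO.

[0,6] S   <
  [0,2] N\NP   <
    [0,1] "clearly" : N
    [1,2] "liked" : (N\NP)\N
  [2,6] S\(N\NP)   >
    [2,3] "often" : (S\(N\NP))/NP
    [3,6] NP   >
      [3,5] NP/S   <
        [3,4] "cat" : S
        [4,5] "no" : (NP/S)\S
      [5,6] "dog" : S

YES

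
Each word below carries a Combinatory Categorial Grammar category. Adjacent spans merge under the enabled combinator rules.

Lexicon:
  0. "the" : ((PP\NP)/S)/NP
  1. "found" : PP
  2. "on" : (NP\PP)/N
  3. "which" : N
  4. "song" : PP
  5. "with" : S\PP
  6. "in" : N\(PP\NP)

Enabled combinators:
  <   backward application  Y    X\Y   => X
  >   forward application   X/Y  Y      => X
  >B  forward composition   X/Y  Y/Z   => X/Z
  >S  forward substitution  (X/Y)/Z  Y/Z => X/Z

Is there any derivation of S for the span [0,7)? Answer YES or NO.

((PP\NP)/S)/NP PP (NP\PP)/N N PP S\PP N\(PP\NP)
CKY chart[0,7] = {N}; S ∉ chart

NO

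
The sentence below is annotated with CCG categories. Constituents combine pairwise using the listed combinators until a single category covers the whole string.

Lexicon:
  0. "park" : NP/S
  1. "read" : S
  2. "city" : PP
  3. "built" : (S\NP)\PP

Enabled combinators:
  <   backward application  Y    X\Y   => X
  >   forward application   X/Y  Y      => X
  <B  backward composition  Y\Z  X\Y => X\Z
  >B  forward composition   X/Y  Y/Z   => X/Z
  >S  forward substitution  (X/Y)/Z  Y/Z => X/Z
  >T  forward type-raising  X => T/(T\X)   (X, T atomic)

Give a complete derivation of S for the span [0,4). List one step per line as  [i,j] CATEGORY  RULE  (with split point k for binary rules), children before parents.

[0,4] S   <
  [0,2] NP   >
    [0,1] "park" : NP/S
    [1,2] "read" : S
  [2,4] S\NP   <
    [2,3] "city" : PP
    [3,4] "built" : (S\NP)\PP

[0,1] NP/S  lex  "park"
[1,2] S  lex  "read"
[0,2] NP  >  k=1
[2,3] PP  lex  "city"
[3,4] (S\NP)\PP  lex  "built"
[2,4] S\NP  <  k=3
[0,4] S  <  k=2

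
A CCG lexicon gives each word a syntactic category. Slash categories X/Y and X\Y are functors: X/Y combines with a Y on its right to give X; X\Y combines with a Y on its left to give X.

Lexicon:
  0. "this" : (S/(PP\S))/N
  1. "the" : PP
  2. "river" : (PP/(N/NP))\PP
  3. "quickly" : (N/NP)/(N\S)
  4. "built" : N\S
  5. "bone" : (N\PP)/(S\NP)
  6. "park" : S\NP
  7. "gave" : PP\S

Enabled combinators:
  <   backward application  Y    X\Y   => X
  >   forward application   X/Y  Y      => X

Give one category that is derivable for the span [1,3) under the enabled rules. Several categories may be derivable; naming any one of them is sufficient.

PP/(N/NP)

[0,8] S   >
  [0,7] S/(PP\S)   >
    [0,1] "this" : (S/(PP\S))/N
    [1,7] N   <
      [1,5] PP   >
        [1,3] PP/(N/NP)   <
          [1,2] "the" : PP
          [2,3] "river" : (PP/(N/NP))\PP
        [3,5] N/NP   >
          [3,4] "quickly" : (N/NP)/(N\S)
          [4,5] "built" : N\S
      [5,7] N\PP   >
        [5,6] "bone" : (N\PP)/(S\NP)
        [6,7] "park" : S\NP
  [7,8] "gave" : PP\S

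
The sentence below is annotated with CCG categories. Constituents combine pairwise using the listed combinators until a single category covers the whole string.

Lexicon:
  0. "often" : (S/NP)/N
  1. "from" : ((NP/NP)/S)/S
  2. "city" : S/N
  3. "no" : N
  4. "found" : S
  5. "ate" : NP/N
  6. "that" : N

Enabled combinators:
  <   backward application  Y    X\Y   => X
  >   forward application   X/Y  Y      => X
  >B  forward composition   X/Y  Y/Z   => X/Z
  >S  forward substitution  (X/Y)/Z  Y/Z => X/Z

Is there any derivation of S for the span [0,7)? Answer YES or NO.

YES

[0,7] S   >
  [0,6] S/N   >S
    [0,1] "often" : (S/NP)/N
    [1,6] NP/N   >B
      [1,5] NP/NP   >
        [1,4] (NP/NP)/S   >
          [1,2] "from" : ((NP/NP)/S)/S
          [2,4] S   >
            [2,3] "city" : S/N
            [3,4] "no" : N
        [4,5] "found" : S
      [5,6] "ate" : NP/N
  [6,7] "that" : N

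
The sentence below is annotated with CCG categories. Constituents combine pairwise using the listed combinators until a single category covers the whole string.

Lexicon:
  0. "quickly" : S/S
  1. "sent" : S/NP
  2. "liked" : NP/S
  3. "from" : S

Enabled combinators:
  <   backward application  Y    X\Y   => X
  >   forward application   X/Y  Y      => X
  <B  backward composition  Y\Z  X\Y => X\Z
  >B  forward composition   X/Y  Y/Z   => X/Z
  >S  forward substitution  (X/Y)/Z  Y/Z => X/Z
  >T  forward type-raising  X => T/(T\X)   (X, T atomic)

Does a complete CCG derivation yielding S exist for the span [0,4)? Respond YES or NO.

[0,4] S   >
  [0,2] S/NP   >B
    [0,1] "quickly" : S/S
    [1,2] "sent" : S/NP
  [2,4] NP   >
    [2,3] "liked" : NP/S
    [3,4] "from" : S

YES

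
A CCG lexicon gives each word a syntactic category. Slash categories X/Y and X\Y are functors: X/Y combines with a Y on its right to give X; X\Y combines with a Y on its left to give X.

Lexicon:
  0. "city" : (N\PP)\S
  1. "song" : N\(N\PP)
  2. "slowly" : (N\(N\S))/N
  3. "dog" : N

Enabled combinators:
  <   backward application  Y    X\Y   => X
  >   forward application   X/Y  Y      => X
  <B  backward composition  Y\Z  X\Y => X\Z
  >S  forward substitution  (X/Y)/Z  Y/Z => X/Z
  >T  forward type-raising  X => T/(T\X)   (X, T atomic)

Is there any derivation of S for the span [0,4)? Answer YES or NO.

(N\PP)\S N\(N\PP) (N\(N\S))/N N
CKY chart[0,4] = {N, N/(N\N), NP/(NP\N), PP/(PP\N), S/(S\N)}; S ∉ chart

NO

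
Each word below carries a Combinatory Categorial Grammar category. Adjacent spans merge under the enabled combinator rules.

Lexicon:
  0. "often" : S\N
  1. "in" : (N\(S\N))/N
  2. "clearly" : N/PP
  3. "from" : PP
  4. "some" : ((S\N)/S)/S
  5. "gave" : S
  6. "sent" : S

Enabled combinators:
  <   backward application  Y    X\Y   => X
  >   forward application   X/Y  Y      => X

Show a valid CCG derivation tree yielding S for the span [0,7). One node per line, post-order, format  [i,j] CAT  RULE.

[0,1] S\N  lex  "often"
[1,2] (N\(S\N))/N  lex  "in"
[2,3] N/PP  lex  "clearly"
[3,4] PP  lex  "from"
[2,4] N  >  k=3
[1,4] N\(S\N)  >  k=2
[0,4] N  <  k=1
[4,5] ((S\N)/S)/S  lex  "some"
[5,6] S  lex  "gave"
[4,6] (S\N)/S  >  k=5
[6,7] S  lex  "sent"
[4,7] S\N  >  k=6
[0,7] S  <  k=4

[0,7] S   <
  [0,4] N   <
    [0,1] "often" : S\N
    [1,4] N\(S\N)   >
      [1,2] "in" : (N\(S\N))/N
      [2,4] N   >
        [2,3] "clearly" : N/PP
        [3,4] "from" : PP
  [4,7] S\N   >
    [4,6] (S\N)/S   >
      [4,5] "some" : ((S\N)/S)/S
      [5,6] "gave" : S
    [6,7] "sent" : S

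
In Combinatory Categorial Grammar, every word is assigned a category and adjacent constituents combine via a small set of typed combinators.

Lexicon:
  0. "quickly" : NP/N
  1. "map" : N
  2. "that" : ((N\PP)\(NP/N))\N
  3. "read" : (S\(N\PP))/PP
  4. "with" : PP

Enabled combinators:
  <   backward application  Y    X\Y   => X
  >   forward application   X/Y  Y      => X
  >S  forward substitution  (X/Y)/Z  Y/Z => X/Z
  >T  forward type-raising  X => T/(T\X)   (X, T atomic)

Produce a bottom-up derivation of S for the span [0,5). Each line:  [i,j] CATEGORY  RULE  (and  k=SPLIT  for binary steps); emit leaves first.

[0,1] NP/N  lex  "quickly"
[1,2] N  lex  "map"
[2,3] ((N\PP)\(NP/N))\N  lex  "that"
[1,3] (N\PP)\(NP/N)  <  k=2
[0,3] N\PP  <  k=1
[3,4] (S\(N\PP))/PP  lex  "read"
[4,5] PP  lex  "with"
[3,5] S\(N\PP)  >  k=4
[0,5] S  <  k=3

[0,5] S   <
  [0,3] N\PP   <
    [0,1] "quickly" : NP/N
    [1,3] (N\PP)\(NP/N)   <
      [1,2] "map" : N
      [2,3] "that" : ((N\PP)\(NP/N))\N
  [3,5] S\(N\PP)   >
    [3,4] "read" : (S\(N\PP))/PP
    [4,5] "with" : PP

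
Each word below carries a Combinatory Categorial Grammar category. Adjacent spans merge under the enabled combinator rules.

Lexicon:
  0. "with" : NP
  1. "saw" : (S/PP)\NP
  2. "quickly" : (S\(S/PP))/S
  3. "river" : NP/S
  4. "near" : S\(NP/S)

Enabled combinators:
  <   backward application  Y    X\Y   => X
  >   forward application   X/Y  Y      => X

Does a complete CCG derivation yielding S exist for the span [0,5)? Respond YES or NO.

[0,5] S   <
  [0,2] S/PP   <
    [0,1] "with" : NP
    [1,2] "saw" : (S/PP)\NP
  [2,5] S\(S/PP)   >
    [2,3] "quickly" : (S\(S/PP))/S
    [3,5] S   <
      [3,4] "river" : NP/S
      [4,5] "near" : S\(NP/S)

YES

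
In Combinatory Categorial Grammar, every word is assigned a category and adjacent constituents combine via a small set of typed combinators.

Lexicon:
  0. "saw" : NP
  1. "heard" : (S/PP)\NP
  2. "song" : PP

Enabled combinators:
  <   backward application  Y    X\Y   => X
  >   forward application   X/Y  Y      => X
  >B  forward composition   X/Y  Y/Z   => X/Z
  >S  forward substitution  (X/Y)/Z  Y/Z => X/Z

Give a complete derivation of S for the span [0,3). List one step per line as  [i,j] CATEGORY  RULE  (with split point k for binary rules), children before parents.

[0,1] NP  lex  "saw"
[1,2] (S/PP)\NP  lex  "heard"
[0,2] S/PP  <  k=1
[2,3] PP  lex  "song"
[0,3] S  >  k=2

[0,3] S   >
  [0,2] S/PP   <
    [0,1] "saw" : NP
    [1,2] "heard" : (S/PP)\NP
  [2,3] "song" : PP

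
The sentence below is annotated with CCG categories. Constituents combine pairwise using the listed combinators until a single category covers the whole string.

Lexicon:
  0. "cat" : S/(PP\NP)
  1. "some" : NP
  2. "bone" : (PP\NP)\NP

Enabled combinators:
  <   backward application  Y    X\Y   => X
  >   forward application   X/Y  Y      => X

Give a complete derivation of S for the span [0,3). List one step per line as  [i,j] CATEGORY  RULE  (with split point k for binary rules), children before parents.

[0,1] S/(PP\NP)  lex  "cat"
[1,2] NP  lex  "some"
[2,3] (PP\NP)\NP  lex  "bone"
[1,3] PP\NP  <  k=2
[0,3] S  >  k=1

[0,3] S   >
  [0,1] "cat" : S/(PP\NP)
  [1,3] PP\NP   <
    [1,2] "some" : NP
    [2,3] "bone" : (PP\NP)\NP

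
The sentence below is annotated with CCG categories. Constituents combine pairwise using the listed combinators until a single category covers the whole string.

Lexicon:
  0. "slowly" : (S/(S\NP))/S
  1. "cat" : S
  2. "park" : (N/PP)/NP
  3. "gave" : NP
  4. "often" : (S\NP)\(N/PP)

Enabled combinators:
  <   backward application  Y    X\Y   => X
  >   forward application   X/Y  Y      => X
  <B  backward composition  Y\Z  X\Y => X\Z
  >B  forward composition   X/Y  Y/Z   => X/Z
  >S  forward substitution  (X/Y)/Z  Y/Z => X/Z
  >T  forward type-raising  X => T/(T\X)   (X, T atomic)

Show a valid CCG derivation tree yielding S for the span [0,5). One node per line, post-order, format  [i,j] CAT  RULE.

[0,1] (S/(S\NP))/S  lex  "slowly"
[1,2] S  lex  "cat"
[0,2] S/(S\NP)  >  k=1
[2,3] (N/PP)/NP  lex  "park"
[3,4] NP  lex  "gave"
[2,4] N/PP  >  k=3
[4,5] (S\NP)\(N/PP)  lex  "often"
[2,5] S\NP  <  k=4
[0,5] S  >  k=2

[0,5] S   >
  [0,2] S/(S\NP)   >
    [0,1] "slowly" : (S/(S\NP))/S
    [1,2] "cat" : S
  [2,5] S\NP   <
    [2,4] N/PP   >
      [2,3] "park" : (N/PP)/NP
      [3,4] "gave" : NP
    [4,5] "often" : (S\NP)\(N/PP)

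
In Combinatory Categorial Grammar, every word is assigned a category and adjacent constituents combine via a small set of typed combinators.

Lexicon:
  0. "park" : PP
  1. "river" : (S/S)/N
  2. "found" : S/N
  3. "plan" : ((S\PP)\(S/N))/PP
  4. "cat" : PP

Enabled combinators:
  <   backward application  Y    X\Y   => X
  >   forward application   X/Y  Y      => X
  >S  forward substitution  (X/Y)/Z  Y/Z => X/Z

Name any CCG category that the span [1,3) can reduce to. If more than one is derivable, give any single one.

S/N

[0,5] S   <
  [0,1] "park" : PP
  [1,5] S\PP   <
    [1,3] S/N   >S
      [1,2] "river" : (S/S)/N
      [2,3] "found" : S/N
    [3,5] (S\PP)\(S/N)   >
      [3,4] "plan" : ((S\PP)\(S/N))/PP
      [4,5] "cat" : PP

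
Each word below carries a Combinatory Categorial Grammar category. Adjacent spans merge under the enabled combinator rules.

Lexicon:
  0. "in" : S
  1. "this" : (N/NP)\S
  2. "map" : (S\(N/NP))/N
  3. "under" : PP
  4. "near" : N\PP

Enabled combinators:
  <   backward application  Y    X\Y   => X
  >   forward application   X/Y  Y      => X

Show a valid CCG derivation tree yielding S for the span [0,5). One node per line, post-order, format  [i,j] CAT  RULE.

[0,1] S  lex  "in"
[1,2] (N/NP)\S  lex  "this"
[0,2] N/NP  <  k=1
[2,3] (S\(N/NP))/N  lex  "map"
[3,4] PP  lex  "under"
[4,5] N\PP  lex  "near"
[3,5] N  <  k=4
[2,5] S\(N/NP)  >  k=3
[0,5] S  <  k=2

[0,5] S   <
  [0,2] N/NP   <
    [0,1] "in" : S
    [1,2] "this" : (N/NP)\S
  [2,5] S\(N/NP)   >
    [2,3] "map" : (S\(N/NP))/N
    [3,5] N   <
      [3,4] "under" : PP
      [4,5] "near" : N\PP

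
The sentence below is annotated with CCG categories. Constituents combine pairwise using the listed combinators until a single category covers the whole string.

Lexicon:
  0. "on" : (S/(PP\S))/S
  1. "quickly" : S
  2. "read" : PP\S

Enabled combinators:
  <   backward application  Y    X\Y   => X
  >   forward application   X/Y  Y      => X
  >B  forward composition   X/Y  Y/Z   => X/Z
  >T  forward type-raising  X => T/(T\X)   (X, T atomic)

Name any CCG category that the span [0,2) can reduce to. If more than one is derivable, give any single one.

S/(PP\S)

[0,3] S   >
  [0,2] S/(PP\S)   >
    [0,1] "on" : (S/(PP\S))/S
    [1,2] "quickly" : S
  [2,3] "read" : PP\S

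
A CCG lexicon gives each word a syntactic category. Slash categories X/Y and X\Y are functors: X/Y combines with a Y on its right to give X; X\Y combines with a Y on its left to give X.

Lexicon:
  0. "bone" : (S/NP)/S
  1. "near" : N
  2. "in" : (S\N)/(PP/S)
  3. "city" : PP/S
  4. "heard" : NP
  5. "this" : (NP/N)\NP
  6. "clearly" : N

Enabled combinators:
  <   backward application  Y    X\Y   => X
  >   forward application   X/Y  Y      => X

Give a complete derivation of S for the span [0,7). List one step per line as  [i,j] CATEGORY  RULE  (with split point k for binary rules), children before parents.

[0,7] S   >
  [0,4] S/NP   >
    [0,1] "bone" : (S/NP)/S
    [1,4] S   <
      [1,2] "near" : N
      [2,4] S\N   >
        [2,3] "in" : (S\N)/(PP/S)
        [3,4] "city" : PP/S
  [4,7] NP   >
    [4,6] NP/N   <
      [4,5] "heard" : NP
      [5,6] "this" : (NP/N)\NP
    [6,7] "clearly" : N

[0,1] (S/NP)/S  lex  "bone"
[1,2] N  lex  "near"
[2,3] (S\N)/(PP/S)  lex  "in"
[3,4] PP/S  lex  "city"
[2,4] S\N  >  k=3
[1,4] S  <  k=2
[0,4] S/NP  >  k=1
[4,5] NP  lex  "heard"
[5,6] (NP/N)\NP  lex  "this"
[4,6] NP/N  <  k=5
[6,7] N  lex  "clearly"
[4,7] NP  >  k=6
[0,7] S  >  k=4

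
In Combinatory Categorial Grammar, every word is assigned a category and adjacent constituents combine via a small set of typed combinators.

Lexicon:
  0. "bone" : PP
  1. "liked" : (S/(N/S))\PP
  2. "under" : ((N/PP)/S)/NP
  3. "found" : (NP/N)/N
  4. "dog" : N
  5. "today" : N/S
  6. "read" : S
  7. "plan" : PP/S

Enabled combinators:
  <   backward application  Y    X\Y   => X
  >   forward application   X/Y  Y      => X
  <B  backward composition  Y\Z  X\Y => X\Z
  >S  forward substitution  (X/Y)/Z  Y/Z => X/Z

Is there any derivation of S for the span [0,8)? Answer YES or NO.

[0,8] S   >
  [0,2] S/(N/S)   <
    [0,1] "bone" : PP
    [1,2] "liked" : (S/(N/S))\PP
  [2,8] N/S   >S
    [2,7] (N/PP)/S   >
      [2,3] "under" : ((N/PP)/S)/NP
      [3,7] NP   >
        [3,5] NP/N   >
          [3,4] "found" : (NP/N)/N
          [4,5] "dog" : N
        [5,7] N   >
          [5,6] "today" : N/S
          [6,7] "read" : S
    [7,8] "plan" : PP/S

YES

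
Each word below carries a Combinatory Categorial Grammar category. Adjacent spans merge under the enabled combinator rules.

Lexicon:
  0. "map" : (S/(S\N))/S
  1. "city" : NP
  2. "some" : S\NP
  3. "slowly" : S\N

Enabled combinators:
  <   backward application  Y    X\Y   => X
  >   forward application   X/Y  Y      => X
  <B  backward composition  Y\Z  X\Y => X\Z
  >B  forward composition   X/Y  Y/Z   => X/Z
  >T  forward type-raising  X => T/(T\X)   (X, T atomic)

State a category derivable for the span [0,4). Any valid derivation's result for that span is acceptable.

S

[0,4] S   >
  [0,3] S/(S\N)   >
    [0,1] "map" : (S/(S\N))/S
    [1,3] S   <
      [1,2] "city" : NP
      [2,3] "some" : S\NP
  [3,4] "slowly" : S\N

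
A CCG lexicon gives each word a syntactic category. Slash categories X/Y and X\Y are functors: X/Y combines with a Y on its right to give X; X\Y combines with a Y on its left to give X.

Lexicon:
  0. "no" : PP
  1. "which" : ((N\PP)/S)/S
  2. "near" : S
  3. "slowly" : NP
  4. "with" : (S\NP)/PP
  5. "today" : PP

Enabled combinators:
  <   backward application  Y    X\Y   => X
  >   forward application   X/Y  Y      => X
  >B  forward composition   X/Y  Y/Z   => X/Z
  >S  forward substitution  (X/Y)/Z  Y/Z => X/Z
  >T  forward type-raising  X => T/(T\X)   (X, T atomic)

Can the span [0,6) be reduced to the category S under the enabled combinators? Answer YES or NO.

NO

PP ((N\PP)/S)/S S NP (S\NP)/PP PP
CKY chart[0,6] = {N, N/(N\N), N/(PP\PP), N/(S\S), NP/(NP\N), PP/(PP\N), S/(S\N)}; S ∉ chart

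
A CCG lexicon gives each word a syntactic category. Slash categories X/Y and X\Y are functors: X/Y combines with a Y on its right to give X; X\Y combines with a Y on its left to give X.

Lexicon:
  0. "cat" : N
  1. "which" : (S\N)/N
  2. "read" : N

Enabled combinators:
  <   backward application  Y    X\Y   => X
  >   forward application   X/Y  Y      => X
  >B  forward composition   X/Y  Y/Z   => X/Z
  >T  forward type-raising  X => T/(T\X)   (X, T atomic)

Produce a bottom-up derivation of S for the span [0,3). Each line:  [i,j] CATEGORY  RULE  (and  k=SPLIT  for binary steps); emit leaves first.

[0,3] S   <
  [0,1] "cat" : N
  [1,3] S\N   >
    [1,2] "which" : (S\N)/N
    [2,3] "read" : N

[0,1] N  lex  "cat"
[1,2] (S\N)/N  lex  "which"
[2,3] N  lex  "read"
[1,3] S\N  >  k=2
[0,3] S  <  k=1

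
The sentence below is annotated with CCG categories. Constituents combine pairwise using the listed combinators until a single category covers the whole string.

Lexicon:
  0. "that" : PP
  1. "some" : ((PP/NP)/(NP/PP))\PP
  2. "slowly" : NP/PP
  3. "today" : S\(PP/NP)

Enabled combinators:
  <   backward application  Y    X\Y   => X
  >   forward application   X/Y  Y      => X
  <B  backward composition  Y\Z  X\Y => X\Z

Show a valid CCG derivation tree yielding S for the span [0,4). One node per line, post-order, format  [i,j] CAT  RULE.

[0,1] PP  lex  "that"
[1,2] ((PP/NP)/(NP/PP))\PP  lex  "some"
[0,2] (PP/NP)/(NP/PP)  <  k=1
[2,3] NP/PP  lex  "slowly"
[0,3] PP/NP  >  k=2
[3,4] S\(PP/NP)  lex  "today"
[0,4] S  <  k=3

[0,4] S   <
  [0,3] PP/NP   >
    [0,2] (PP/NP)/(NP/PP)   <
      [0,1] "that" : PP
      [1,2] "some" : ((PP/NP)/(NP/PP))\PP
    [2,3] "slowly" : NP/PP
  [3,4] "today" : S\(PP/NP)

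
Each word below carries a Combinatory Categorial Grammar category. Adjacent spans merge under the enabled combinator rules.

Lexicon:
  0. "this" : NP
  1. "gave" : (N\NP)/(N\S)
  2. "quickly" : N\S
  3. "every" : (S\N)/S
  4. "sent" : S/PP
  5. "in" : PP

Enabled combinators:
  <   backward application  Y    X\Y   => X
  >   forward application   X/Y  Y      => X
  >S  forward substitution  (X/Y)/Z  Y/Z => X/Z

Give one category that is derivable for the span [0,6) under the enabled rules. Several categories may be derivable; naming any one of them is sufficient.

S

[0,6] S   <
  [0,3] N   <
    [0,1] "this" : NP
    [1,3] N\NP   >
      [1,2] "gave" : (N\NP)/(N\S)
      [2,3] "quickly" : N\S
  [3,6] S\N   >
    [3,4] "every" : (S\N)/S
    [4,6] S   >
      [4,5] "sent" : S/PP
      [5,6] "in" : PP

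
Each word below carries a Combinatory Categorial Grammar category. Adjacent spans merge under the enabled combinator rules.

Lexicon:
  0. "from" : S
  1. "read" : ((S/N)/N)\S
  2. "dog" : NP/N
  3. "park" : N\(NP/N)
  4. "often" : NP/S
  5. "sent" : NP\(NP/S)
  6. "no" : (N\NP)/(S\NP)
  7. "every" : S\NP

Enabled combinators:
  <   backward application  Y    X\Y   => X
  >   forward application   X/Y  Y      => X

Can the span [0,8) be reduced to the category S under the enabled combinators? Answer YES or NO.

[0,8] S   >
  [0,4] S/N   >
    [0,2] (S/N)/N   <
      [0,1] "from" : S
      [1,2] "read" : ((S/N)/N)\S
    [2,4] N   <
      [2,3] "dog" : NP/N
      [3,4] "park" : N\(NP/N)
  [4,8] N   <
    [4,6] NP   <
      [4,5] "often" : NP/S
      [5,6] "sent" : NP\(NP/S)
    [6,8] N\NP   >
      [6,7] "no" : (N\NP)/(S\NP)
      [7,8] "every" : S\NP

YES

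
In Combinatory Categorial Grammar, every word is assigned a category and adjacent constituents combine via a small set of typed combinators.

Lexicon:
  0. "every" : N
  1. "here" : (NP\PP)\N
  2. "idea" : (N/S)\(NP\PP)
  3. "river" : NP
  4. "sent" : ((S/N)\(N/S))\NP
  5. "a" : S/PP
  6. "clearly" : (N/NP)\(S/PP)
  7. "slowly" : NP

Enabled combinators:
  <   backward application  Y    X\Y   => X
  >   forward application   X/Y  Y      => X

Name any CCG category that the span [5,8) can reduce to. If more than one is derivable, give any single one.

[0,8] S   >
  [0,5] S/N   <
    [0,3] N/S   <
      [0,2] NP\PP   <
        [0,1] "every" : N
        [1,2] "here" : (NP\PP)\N
      [2,3] "idea" : (N/S)\(NP\PP)
    [3,5] (S/N)\(N/S)   <
      [3,4] "river" : NP
      [4,5] "sent" : ((S/N)\(N/S))\NP
  [5,8] N   >
    [5,7] N/NP   <
      [5,6] "a" : S/PP
      [6,7] "clearly" : (N/NP)\(S/PP)
    [7,8] "slowly" : NP

N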